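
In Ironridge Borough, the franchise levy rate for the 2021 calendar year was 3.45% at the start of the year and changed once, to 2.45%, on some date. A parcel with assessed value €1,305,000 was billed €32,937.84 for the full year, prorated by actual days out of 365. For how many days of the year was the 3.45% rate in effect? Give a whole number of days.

27 days

Let d = days at the first rate; then 365 − d days at the second rate.
€1,305,000 × [3.45%·d + 2.45%·(365−d)] / 365 = €32,937.84
Solving gives d = 27, so the new rate took effect on 28 Jan 2021.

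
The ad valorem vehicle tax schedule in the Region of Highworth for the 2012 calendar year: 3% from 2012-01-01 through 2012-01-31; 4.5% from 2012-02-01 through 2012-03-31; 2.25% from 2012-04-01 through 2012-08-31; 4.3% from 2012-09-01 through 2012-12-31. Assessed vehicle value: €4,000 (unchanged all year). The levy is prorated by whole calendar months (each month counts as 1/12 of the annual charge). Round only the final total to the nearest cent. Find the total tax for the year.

€134.83

2012-01-01 to 2012-01-31: 1 month at 3% → €4,000 × 3% × 1/12 = €10.0000
2012-02-01 to 2012-03-31: 2 months at 4.5% → €4,000 × 4.5% × 2/12 = €30.0000
2012-04-01 to 2012-08-31: 5 months at 2.25% → €4,000 × 2.25% × 5/12 = €37.5000
2012-09-01 to 2012-12-31: 4 months at 4.3% → €4,000 × 4.3% × 4/12 = €57.3333
Total = €134.8333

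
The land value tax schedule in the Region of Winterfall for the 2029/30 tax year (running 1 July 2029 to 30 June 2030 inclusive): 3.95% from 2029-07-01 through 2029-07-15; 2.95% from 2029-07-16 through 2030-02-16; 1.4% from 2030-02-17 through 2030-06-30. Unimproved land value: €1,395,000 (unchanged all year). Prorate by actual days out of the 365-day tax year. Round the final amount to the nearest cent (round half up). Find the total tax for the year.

€33,787.66

2029-07-01 to 2029-07-15: 15 days at 3.95% → €1,395,000 × 3.95% × 15/365 = €2,264.4863
2029-07-16 to 2030-02-16: 216 days at 2.95% → €1,395,000 × 2.95% × 216/365 = €24,353.2603
2030-02-17 to 2030-06-30: 134 days at 1.4% → €1,395,000 × 1.4% × 134/365 = €7,169.9178
Total = €33,787.6644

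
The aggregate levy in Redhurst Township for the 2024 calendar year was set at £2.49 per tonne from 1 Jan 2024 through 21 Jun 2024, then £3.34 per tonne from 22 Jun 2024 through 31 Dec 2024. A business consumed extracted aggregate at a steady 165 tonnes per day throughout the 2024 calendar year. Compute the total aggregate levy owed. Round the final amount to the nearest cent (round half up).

1 Jan – 21 Jun 2024: 173 days × 165 tonnes/day = 28,545 tonnes at £2.49/tonne → £71,077.05
22 Jun – 31 Dec 2024: 193 days × 165 tonnes/day = 31,845 tonnes at £3.34/tonne → £106,362.30

£177,439.35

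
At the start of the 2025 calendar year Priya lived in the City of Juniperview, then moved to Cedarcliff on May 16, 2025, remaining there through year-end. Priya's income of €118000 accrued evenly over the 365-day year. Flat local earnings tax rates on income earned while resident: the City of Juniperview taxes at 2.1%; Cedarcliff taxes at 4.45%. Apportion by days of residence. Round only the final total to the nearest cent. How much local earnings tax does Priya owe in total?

The City of Juniperview, January 1 – May 15, 2025: 135 days → €118000 × 2.1% × 135/365 = €916.5205
Cedarcliff, May 16 – December 31, 2025: 230 days → €118000 × 4.45% × 230/365 = €3308.8493
Total = €4225.3699

€4225.37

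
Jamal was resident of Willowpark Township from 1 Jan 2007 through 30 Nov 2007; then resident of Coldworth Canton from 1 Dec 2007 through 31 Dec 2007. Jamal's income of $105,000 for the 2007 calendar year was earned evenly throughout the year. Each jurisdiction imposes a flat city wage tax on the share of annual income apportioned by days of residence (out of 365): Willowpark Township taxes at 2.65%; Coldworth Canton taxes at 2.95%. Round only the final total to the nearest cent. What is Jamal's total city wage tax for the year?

$2,809.25

Willowpark Township, 1 Jan – 30 Nov 2007: 334 days → $105,000 × 2.65% × 334/365 = $2,546.1781
Coldworth Canton, 1 Dec – 31 Dec 2007: 31 days → $105,000 × 2.95% × 31/365 = $263.0753
Total = $2,809.2534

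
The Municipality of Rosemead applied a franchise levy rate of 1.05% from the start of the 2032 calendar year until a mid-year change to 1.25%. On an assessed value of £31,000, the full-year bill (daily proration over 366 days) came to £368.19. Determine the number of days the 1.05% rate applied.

Let d = days at the first rate; then 366 − d days at the second rate.
£31,000 × [1.05%·d + 1.25%·(366−d)] / 366 = £368.19
Solving gives d = 114, so the new rate took effect on April 24, 2032.

114 days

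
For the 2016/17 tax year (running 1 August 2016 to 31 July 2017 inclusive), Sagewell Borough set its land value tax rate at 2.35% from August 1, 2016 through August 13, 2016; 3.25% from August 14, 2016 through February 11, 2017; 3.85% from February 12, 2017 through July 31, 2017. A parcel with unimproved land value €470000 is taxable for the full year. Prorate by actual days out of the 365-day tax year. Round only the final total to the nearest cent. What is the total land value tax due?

€16437.77

August 1 – August 13, 2016: 13 days at 2.35% → €470000 × 2.35% × 13/365 = €393.3836
August 14, 2016 – February 11, 2017: 182 days at 3.25% → €470000 × 3.25% × 182/365 = €7616.5753
February 12 – July 31, 2017: 170 days at 3.85% → €470000 × 3.85% × 170/365 = €8427.8082
Total = €16437.7671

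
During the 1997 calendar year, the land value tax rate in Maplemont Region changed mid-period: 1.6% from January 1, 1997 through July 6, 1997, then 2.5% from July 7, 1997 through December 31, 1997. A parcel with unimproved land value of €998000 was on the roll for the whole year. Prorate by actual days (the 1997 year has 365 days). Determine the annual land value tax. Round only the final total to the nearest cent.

January 1 – July 6, 1997: 187 days at 1.6% → €998000 × 1.6% × 187/365 = €8180.8658
July 7 – December 31, 1997: 178 days at 2.5% → €998000 × 2.5% × 178/365 = €12167.3973
Total = €20348.2630

€20348.26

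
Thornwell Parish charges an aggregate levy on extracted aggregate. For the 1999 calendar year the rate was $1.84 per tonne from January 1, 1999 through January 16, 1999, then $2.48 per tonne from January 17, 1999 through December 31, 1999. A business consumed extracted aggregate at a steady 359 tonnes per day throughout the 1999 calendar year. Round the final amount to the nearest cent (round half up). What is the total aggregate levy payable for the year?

$321,290.64

January 1 – January 16, 1999: 16 days × 359 tonnes/day = 5,744 tonnes at $1.84/tonne → $10,568.96
January 17 – December 31, 1999: 349 days × 359 tonnes/day = 125,291 tonnes at $2.48/tonne → $310,721.68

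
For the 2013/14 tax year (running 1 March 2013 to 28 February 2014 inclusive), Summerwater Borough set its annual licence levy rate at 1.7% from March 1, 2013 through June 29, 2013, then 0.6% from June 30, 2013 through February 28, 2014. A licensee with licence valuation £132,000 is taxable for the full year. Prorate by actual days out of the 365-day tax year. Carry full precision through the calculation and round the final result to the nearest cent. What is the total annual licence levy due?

March 1 – June 29, 2013: 121 days at 1.7% → £132,000 × 1.7% × 121/365 = £743.9014
June 30, 2013 – February 28, 2014: 244 days at 0.6% → £132,000 × 0.6% × 244/365 = £529.4466
Total = £1,273.3479

£1,273.35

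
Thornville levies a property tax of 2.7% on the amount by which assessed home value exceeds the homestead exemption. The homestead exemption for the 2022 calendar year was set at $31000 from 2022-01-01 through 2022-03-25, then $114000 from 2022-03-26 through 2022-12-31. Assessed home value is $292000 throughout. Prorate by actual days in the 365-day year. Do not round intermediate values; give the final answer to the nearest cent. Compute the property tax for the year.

2022-01-01 to 2022-03-25: 84 days, exemption $31000 → ($292000 − $31000) × 2.7% × 84/365 = $1621.7753
2022-03-26 to 2022-12-31: 281 days, exemption $114000 → ($292000 − $114000) × 2.7% × 281/365 = $3699.9616
Total = $5321.7370

$5321.74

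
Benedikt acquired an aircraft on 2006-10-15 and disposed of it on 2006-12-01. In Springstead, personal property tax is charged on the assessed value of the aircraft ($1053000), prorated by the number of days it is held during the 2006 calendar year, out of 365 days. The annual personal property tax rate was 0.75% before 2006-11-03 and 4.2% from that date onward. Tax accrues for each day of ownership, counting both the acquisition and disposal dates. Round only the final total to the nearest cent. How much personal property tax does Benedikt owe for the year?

$3924.95

2006-10-15 to 2006-11-02: 19 days at 0.75% → $1053000 × 0.75% × 19/365 = $411.1027
2006-11-03 to 2006-12-01: 29 days at 4.2% → $1053000 × 4.2% × 29/365 = $3513.8466
Total = $3924.9493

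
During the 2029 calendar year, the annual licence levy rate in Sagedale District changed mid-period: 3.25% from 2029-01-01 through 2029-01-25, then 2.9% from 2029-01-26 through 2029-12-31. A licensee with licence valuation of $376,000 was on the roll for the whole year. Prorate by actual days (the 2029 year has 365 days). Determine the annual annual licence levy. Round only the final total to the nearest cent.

$10,994.14

2029-01-01 to 2029-01-25: 25 days at 3.25% → $376,000 × 3.25% × 25/365 = $836.9863
2029-01-26 to 2029-12-31: 340 days at 2.9% → $376,000 × 2.9% × 340/365 = $10,157.1507
Total = $10,994.1370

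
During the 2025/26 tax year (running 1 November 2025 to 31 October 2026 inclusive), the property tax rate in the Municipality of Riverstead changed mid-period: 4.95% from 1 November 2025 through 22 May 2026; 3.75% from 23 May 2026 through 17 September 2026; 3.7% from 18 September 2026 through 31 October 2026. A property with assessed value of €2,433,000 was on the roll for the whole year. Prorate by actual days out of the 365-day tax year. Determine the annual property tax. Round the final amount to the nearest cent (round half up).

1 November 2025 – 22 May 2026: 203 days at 4.95% → €2,433,000 × 4.95% × 203/365 = €66,980.8233
23 May – 17 September 2026: 118 days at 3.75% → €2,433,000 × 3.75% × 118/365 = €29,495.9589
18 September – 31 October 2026: 44 days at 3.7% → €2,433,000 × 3.7% × 44/365 = €10,851.8466
Total = €107,328.6288

€107,328.63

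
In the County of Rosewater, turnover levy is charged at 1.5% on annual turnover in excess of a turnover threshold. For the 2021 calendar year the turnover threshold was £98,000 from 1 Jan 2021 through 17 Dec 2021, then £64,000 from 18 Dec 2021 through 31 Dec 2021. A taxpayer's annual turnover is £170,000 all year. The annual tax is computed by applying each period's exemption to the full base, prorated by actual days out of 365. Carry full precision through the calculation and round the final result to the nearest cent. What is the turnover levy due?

£1,099.56

1 Jan – 17 Dec 2021: 351 days, exemption £98,000 → (£170,000 − £98,000) × 1.5% × 351/365 = £1,038.5753
18 Dec – 31 Dec 2021: 14 days, exemption £64,000 → (£170,000 − £64,000) × 1.5% × 14/365 = £60.9863
Total = £1,099.5616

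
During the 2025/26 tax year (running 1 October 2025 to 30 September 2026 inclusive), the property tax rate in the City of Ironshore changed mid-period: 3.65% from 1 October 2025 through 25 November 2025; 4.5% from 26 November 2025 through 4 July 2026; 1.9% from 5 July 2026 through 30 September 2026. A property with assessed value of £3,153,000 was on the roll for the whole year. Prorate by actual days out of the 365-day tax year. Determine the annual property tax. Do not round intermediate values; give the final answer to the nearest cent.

1 October – 25 November 2025: 56 days at 3.65% → £3,153,000 × 3.65% × 56/365 = £17,656.8000
26 November 2025 – 4 July 2026: 221 days at 4.5% → £3,153,000 × 4.5% × 221/365 = £85,908.4521
5 July – 30 September 2026: 88 days at 1.9% → £3,153,000 × 1.9% × 88/365 = £14,443.3315
Total = £118,008.5836

£118,008.58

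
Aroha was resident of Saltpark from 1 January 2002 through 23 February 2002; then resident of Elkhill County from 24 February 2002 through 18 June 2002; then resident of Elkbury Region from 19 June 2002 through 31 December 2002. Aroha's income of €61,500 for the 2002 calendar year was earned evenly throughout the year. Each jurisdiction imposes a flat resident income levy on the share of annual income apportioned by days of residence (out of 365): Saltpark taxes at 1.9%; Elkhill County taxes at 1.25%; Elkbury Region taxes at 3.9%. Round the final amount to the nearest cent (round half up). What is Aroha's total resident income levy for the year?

Saltpark, 1 January – 23 February 2002: 54 days → €61,500 × 1.9% × 54/365 = €172.8740
Elkhill County, 24 February – 18 June 2002: 115 days → €61,500 × 1.25% × 115/365 = €242.2089
Elkbury Region, 19 June – 31 December 2002: 196 days → €61,500 × 3.9% × 196/365 = €1,287.9616
Total = €1,703.0445

€1,703.04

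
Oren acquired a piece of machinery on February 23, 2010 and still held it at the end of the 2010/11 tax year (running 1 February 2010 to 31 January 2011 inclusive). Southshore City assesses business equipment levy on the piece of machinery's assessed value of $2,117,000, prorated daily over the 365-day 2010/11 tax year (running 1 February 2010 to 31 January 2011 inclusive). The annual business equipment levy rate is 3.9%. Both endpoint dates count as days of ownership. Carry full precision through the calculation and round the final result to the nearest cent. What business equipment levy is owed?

$77,586.60

Days held (February 23, 2010 – January 31, 2011): 343 out of 365
Tax = $2,117,000 × 3.9% × 343/365 = $77,586.6000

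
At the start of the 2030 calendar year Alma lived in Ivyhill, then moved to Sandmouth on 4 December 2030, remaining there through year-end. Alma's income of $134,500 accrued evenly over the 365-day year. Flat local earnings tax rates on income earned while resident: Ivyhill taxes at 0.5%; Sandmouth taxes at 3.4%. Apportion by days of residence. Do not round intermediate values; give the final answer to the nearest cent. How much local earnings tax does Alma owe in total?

$971.72

Ivyhill, 1 January – 3 December 2030: 337 days → $134,500 × 0.5% × 337/365 = $620.9110
Sandmouth, 4 December – 31 December 2030: 28 days → $134,500 × 3.4% × 28/365 = $350.8055
Total = $971.7164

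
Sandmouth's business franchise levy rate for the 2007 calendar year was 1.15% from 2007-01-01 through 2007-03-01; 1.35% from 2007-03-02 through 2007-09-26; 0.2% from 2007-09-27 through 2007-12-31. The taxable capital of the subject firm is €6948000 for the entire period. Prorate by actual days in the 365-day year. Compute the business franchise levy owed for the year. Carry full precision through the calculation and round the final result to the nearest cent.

€70498.41

2007-01-01 to 2007-03-01: 60 days at 1.15% → €6948000 × 1.15% × 60/365 = €13134.5753
2007-03-02 to 2007-09-26: 209 days at 1.35% → €6948000 × 1.35% × 209/365 = €53708.9918
2007-09-27 to 2007-12-31: 96 days at 0.2% → €6948000 × 0.2% × 96/365 = €3654.8384
Total = €70498.4055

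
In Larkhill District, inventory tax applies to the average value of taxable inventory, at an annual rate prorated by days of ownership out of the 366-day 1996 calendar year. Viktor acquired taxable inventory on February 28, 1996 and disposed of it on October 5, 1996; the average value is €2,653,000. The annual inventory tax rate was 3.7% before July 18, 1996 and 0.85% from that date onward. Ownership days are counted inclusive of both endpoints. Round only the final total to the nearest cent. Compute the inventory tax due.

February 28 – July 17, 1996: 141 days at 3.7% → €2,653,000 × 3.7% × 141/366 = €37,816.1230
July 18 – October 5, 1996: 80 days at 0.85% → €2,653,000 × 0.85% × 80/366 = €4,929.0710
Total = €42,745.1940

€42,745.19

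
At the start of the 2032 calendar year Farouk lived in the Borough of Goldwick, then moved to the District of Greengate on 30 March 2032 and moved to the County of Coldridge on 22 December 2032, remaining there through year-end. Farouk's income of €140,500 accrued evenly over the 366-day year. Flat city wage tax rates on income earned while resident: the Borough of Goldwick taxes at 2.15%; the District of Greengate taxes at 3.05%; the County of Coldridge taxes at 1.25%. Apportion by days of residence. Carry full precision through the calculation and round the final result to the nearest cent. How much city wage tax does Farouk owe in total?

The Borough of Goldwick, 1 January – 29 March 2032: 89 days → €140,500 × 2.15% × 89/366 = €734.5540
The District of Greengate, 30 March – 21 December 2032: 267 days → €140,500 × 3.05% × 267/366 = €3,126.1250
The County of Coldridge, 22 December – 31 December 2032: 10 days → €140,500 × 1.25% × 10/366 = €47.9850
Total = €3,908.6639

€3,908.66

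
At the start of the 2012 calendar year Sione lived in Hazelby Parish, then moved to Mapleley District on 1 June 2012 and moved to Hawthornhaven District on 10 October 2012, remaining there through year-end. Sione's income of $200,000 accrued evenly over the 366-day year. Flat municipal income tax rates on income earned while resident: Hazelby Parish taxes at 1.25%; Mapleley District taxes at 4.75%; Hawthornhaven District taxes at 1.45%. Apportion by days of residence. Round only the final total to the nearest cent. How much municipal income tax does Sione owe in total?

$5,096.17

Hazelby Parish, 1 January – 31 May 2012: 152 days → $200,000 × 1.25% × 152/366 = $1,038.2514
Mapleley District, 1 June – 9 October 2012: 131 days → $200,000 × 4.75% × 131/366 = $3,400.2732
Hawthornhaven District, 10 October – 31 December 2012: 83 days → $200,000 × 1.45% × 83/366 = $657.6503
Total = $5,096.1749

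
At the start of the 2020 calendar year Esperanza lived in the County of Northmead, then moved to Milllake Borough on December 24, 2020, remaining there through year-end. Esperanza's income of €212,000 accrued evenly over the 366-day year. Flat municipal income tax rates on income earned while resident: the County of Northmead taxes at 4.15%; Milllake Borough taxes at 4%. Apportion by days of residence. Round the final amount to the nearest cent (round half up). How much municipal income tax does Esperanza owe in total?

€8,791.05

The County of Northmead, January 1 – December 23, 2020: 358 days → €212,000 × 4.15% × 358/366 = €8,605.6940
Milllake Borough, December 24 – December 31, 2020: 8 days → €212,000 × 4% × 8/366 = €185.3552
Total = €8,791.0492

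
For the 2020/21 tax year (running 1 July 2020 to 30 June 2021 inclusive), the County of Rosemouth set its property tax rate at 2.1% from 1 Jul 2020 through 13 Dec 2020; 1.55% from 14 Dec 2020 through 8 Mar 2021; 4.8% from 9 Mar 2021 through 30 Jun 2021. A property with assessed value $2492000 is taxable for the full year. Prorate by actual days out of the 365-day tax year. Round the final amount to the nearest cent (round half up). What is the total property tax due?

$70154.92

1 Jul – 13 Dec 2020: 166 days at 2.1% → $2492000 × 2.1% × 166/365 = $23800.3068
14 Dec 2020 – 8 Mar 2021: 85 days at 1.55% → $2492000 × 1.55% × 85/365 = $8995.0959
9 Mar – 30 Jun 2021: 114 days at 4.8% → $2492000 × 4.8% × 114/365 = $37359.5178
Total = $70154.9205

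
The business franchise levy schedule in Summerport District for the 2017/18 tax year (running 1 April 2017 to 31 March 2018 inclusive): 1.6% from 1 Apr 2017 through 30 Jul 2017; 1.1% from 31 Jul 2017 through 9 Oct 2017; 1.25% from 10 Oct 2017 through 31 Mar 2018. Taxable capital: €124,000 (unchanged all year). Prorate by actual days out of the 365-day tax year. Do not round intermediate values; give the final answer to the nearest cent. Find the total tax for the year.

1 Apr – 30 Jul 2017: 121 days at 1.6% → €124,000 × 1.6% × 121/365 = €657.7096
31 Jul – 9 Oct 2017: 71 days at 1.1% → €124,000 × 1.1% × 71/365 = €265.3260
10 Oct 2017 – 31 Mar 2018: 173 days at 1.25% → €124,000 × 1.25% × 173/365 = €734.6575
Total = €1,657.6932

€1,657.69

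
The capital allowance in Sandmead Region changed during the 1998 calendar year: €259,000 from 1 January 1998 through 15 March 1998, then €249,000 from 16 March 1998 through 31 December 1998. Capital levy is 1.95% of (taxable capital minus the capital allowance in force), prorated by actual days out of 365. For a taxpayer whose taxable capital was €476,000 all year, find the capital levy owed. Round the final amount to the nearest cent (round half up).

€4,386.97

1 January – 15 March 1998: 74 days, exemption €259,000 → (€476,000 − €259,000) × 1.95% × 74/365 = €857.8932
16 March – 31 December 1998: 291 days, exemption €249,000 → (€476,000 − €249,000) × 1.95% × 291/365 = €3,529.0726
Total = €4,386.9658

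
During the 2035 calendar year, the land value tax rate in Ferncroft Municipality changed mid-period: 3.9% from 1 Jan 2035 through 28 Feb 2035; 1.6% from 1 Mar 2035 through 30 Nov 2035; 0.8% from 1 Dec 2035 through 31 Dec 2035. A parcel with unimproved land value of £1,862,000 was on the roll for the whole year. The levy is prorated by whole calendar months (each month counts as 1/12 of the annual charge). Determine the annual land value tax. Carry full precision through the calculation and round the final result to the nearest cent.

1 Jan – 28 Feb 2035: 2 months at 3.9% → £1,862,000 × 3.9% × 2/12 = £12,103.0000
1 Mar – 30 Nov 2035: 9 months at 1.6% → £1,862,000 × 1.6% × 9/12 = £22,344.0000
1 Dec – 31 Dec 2035: 1 month at 0.8% → £1,862,000 × 0.8% × 1/12 = £1,241.3333
Total = £35,688.3333

£35,688.33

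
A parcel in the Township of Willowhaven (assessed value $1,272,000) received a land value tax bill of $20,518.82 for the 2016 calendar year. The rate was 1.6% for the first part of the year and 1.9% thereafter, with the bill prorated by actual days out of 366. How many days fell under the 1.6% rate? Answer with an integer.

Let d = days at the first rate; then 366 − d days at the second rate.
$1,272,000 × [1.6%·d + 1.9%·(366−d)] / 366 = $20,518.82
Solving gives d = 350, so the new rate took effect on 16 Dec 2016.

350 days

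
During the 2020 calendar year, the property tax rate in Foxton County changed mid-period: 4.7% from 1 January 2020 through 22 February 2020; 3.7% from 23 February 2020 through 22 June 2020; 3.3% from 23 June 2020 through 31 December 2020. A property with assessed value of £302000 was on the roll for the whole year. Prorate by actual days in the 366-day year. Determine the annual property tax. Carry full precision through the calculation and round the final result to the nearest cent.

£10977.62

1 January – 22 February 2020: 53 days at 4.7% → £302000 × 4.7% × 53/366 = £2055.4153
23 February – 22 June 2020: 121 days at 3.7% → £302000 × 3.7% × 121/366 = £3694.1366
23 June – 31 December 2020: 192 days at 3.3% → £302000 × 3.3% × 192/366 = £5228.0656
Total = £10977.6175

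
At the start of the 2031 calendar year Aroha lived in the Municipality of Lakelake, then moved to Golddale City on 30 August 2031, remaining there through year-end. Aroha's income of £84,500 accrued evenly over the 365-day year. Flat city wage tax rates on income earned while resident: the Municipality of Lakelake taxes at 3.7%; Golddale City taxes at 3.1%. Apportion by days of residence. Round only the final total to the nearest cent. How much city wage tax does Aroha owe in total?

£2,954.26

The Municipality of Lakelake, 1 January – 29 August 2031: 241 days → £84,500 × 3.7% × 241/365 = £2,064.3466
Golddale City, 30 August – 31 December 2031: 124 days → £84,500 × 3.1% × 124/365 = £889.9123
Total = £2,954.2589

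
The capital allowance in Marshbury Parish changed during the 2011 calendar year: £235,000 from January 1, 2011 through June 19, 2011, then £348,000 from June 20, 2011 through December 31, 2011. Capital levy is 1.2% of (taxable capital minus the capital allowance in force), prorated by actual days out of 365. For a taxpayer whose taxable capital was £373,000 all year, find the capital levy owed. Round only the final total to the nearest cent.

£931.56

January 1 – June 19, 2011: 170 days, exemption £235,000 → (£373,000 − £235,000) × 1.2% × 170/365 = £771.2877
June 20 – December 31, 2011: 195 days, exemption £348,000 → (£373,000 − £348,000) × 1.2% × 195/365 = £160.2740
Total = £931.5616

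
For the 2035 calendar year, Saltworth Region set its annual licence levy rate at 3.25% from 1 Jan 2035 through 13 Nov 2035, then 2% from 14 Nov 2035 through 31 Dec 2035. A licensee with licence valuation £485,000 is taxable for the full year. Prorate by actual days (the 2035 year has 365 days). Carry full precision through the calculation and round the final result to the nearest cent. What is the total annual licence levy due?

1 Jan – 13 Nov 2035: 317 days at 3.25% → £485,000 × 3.25% × 317/365 = £13,689.6233
14 Nov – 31 Dec 2035: 48 days at 2% → £485,000 × 2% × 48/365 = £1,275.6164
Total = £14,965.2397

£14,965.24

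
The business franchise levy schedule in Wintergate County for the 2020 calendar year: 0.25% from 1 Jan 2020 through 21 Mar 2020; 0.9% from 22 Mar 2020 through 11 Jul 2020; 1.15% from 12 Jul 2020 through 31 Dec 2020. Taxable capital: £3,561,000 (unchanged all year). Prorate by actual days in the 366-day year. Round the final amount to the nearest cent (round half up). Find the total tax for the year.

1 Jan – 21 Mar 2020: 81 days at 0.25% → £3,561,000 × 0.25% × 81/366 = £1,970.2254
22 Mar – 11 Jul 2020: 112 days at 0.9% → £3,561,000 × 0.9% × 112/366 = £9,807.3443
12 Jul – 31 Dec 2020: 173 days at 1.15% → £3,561,000 × 1.15% × 173/366 = £19,356.8566
Total = £31,134.4262

£31,134.43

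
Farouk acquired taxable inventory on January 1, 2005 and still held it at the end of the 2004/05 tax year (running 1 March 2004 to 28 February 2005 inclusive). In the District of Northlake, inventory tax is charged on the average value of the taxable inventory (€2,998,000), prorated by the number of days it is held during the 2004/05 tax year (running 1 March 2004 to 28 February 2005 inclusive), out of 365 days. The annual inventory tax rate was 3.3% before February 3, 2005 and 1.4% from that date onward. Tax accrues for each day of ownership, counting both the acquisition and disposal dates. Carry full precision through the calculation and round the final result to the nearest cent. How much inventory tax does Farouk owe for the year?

€11,934.50

January 1 – February 2, 2005: 33 days at 3.3% → €2,998,000 × 3.3% × 33/365 = €8,944.7178
February 3 – February 28, 2005: 26 days at 1.4% → €2,998,000 × 1.4% × 26/365 = €2,989.7863
Total = €11,934.5041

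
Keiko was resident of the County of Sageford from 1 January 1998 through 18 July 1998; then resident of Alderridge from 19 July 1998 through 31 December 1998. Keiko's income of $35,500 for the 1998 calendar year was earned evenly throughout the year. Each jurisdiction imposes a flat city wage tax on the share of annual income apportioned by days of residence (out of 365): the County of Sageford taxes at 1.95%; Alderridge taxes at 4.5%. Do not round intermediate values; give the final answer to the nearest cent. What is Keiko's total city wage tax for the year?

The County of Sageford, 1 January – 18 July 1998: 199 days → $35,500 × 1.95% × 199/365 = $377.4185
Alderridge, 19 July – 31 December 1998: 166 days → $35,500 × 4.5% × 166/365 = $726.5342
Total = $1,103.9527

$1,103.95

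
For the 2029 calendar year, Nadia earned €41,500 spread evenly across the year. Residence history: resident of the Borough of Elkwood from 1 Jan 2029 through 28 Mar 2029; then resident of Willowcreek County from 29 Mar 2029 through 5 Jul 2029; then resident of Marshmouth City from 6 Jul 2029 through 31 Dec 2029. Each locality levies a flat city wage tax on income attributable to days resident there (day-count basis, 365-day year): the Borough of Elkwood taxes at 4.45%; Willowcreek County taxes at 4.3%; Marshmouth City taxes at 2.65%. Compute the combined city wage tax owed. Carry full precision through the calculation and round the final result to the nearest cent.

€1,463.53

The Borough of Elkwood, 1 Jan – 28 Mar 2029: 87 days → €41,500 × 4.45% × 87/365 = €440.1842
Willowcreek County, 29 Mar – 5 Jul 2029: 99 days → €41,500 × 4.3% × 99/365 = €484.0151
Marshmouth City, 6 Jul – 31 Dec 2029: 179 days → €41,500 × 2.65% × 179/365 = €539.3295
Total = €1,463.5288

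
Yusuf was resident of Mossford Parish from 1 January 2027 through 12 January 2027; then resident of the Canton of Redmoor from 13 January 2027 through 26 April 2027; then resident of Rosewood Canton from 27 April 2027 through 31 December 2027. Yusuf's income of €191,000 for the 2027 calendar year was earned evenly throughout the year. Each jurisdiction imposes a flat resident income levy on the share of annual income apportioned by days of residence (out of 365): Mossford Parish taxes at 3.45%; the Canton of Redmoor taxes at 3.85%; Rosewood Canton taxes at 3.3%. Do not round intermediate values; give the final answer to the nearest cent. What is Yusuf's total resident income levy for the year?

Mossford Parish, 1 January – 12 January 2027: 12 days → €191,000 × 3.45% × 12/365 = €216.6411
The Canton of Redmoor, 13 January – 26 April 2027: 104 days → €191,000 × 3.85% × 104/365 = €2,095.2438
Rosewood Canton, 27 April – 31 December 2027: 249 days → €191,000 × 3.3% × 249/365 = €4,299.8548
Total = €6,611.7397

€6,611.74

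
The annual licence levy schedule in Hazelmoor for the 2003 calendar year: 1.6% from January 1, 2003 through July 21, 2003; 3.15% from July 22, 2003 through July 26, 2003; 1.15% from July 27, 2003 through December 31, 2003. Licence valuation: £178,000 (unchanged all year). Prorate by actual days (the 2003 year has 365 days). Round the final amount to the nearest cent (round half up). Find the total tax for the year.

January 1 – July 21, 2003: 202 days at 1.6% → £178,000 × 1.6% × 202/365 = £1,576.1534
July 22 – July 26, 2003: 5 days at 3.15% → £178,000 × 3.15% × 5/365 = £76.8082
July 27 – December 31, 2003: 158 days at 1.15% → £178,000 × 1.15% × 158/365 = £886.0986
Total = £2,539.0603

£2,539.06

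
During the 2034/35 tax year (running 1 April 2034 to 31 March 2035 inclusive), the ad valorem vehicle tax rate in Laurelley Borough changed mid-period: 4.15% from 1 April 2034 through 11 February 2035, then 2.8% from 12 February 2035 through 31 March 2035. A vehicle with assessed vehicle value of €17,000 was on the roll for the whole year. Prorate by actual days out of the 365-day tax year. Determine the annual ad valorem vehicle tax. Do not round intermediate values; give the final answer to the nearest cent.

1 April 2034 – 11 February 2035: 317 days at 4.15% → €17,000 × 4.15% × 317/365 = €612.7219
12 February – 31 March 2035: 48 days at 2.8% → €17,000 × 2.8% × 48/365 = €62.5973
Total = €675.3192

€675.32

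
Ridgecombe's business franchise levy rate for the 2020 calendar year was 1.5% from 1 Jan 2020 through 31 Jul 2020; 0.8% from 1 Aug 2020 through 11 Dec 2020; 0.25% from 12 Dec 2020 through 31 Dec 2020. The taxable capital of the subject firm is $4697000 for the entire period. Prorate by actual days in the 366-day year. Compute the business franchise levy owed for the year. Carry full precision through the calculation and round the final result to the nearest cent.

1 Jan – 31 Jul 2020: 213 days at 1.5% → $4697000 × 1.5% × 213/366 = $41002.5000
1 Aug – 11 Dec 2020: 133 days at 0.8% → $4697000 × 0.8% × 133/366 = $13654.6667
12 Dec – 31 Dec 2020: 20 days at 0.25% → $4697000 × 0.25% × 20/366 = $641.6667
Total = $55298.8333

$55298.83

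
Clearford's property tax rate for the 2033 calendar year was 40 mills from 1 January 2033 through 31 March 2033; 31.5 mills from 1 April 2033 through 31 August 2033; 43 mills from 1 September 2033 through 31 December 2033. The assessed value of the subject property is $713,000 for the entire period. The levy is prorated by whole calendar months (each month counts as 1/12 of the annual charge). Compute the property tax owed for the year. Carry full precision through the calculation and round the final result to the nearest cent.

$26,707.79

1 January – 31 March 2033: 3 months at 40 mills → $713,000 × 4% × 3/12 = $7,130.0000
1 April – 31 August 2033: 5 months at 31.5 mills → $713,000 × 3.15% × 5/12 = $9,358.1250
1 September – 31 December 2033: 4 months at 43 mills → $713,000 × 4.3% × 4/12 = $10,219.6667
Total = $26,707.7917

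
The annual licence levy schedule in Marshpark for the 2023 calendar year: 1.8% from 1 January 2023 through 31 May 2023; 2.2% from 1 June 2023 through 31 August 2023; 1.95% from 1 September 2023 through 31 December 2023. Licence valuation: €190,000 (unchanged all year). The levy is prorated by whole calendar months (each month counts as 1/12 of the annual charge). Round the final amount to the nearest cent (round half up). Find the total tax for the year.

€3,705.00

1 January – 31 May 2023: 5 months at 1.8% → €190,000 × 1.8% × 5/12 = €1,425.0000
1 June – 31 August 2023: 3 months at 2.2% → €190,000 × 2.2% × 3/12 = €1,045.0000
1 September – 31 December 2023: 4 months at 1.95% → €190,000 × 1.95% × 4/12 = €1,235.0000
Total = €3,705.0000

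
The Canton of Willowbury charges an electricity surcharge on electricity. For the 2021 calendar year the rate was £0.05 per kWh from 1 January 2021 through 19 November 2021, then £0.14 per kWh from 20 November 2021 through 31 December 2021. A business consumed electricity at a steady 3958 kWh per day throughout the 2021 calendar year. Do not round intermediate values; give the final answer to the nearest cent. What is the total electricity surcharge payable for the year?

£87,194.74

1 January – 19 November 2021: 323 days × 3958 kWh/day = 1,278,434 kWh at £0.05/kWh → £63,921.70
20 November – 31 December 2021: 42 days × 3958 kWh/day = 166,236 kWh at £0.14/kWh → £23,273.04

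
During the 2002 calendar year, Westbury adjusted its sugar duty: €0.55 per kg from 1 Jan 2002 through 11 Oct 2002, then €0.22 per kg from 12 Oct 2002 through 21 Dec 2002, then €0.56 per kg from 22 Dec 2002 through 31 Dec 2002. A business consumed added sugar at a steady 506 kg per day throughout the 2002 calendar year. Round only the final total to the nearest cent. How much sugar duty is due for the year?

€89,774.52

1 Jan – 11 Oct 2002: 284 days × 506 kg/day = 143,704 kg at €0.55/kg → €79,037.20
12 Oct – 21 Dec 2002: 71 days × 506 kg/day = 35,926 kg at €0.22/kg → €7,903.72
22 Dec – 31 Dec 2002: 10 days × 506 kg/day = 5,060 kg at €0.56/kg → €2,833.60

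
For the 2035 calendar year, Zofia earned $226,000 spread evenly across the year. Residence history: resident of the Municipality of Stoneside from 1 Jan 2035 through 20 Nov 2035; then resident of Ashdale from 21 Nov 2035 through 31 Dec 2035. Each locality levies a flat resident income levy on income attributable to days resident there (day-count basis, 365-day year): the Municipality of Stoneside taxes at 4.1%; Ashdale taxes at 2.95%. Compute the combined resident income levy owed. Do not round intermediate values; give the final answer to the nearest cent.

The Municipality of Stoneside, 1 Jan – 20 Nov 2035: 324 days → $226,000 × 4.1% × 324/365 = $8,225.1616
Ashdale, 21 Nov – 31 Dec 2035: 41 days → $226,000 × 2.95% × 41/365 = $748.8959
Total = $8,974.0575

$8,974.06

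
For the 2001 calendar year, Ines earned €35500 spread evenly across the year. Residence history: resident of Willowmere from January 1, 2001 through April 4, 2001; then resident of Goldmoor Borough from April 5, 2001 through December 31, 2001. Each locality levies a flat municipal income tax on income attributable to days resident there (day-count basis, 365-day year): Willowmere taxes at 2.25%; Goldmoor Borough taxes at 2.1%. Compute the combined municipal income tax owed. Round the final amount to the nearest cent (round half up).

Willowmere, January 1 – April 4, 2001: 94 days → €35500 × 2.25% × 94/365 = €205.7055
Goldmoor Borough, April 5 – December 31, 2001: 271 days → €35500 × 2.1% × 271/365 = €553.5082
Total = €759.2137

€759.21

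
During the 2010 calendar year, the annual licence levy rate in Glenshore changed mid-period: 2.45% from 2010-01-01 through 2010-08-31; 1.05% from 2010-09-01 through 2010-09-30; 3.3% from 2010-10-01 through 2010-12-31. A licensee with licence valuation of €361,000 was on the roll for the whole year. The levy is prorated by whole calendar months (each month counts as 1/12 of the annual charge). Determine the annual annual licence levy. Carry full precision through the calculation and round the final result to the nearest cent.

2010-01-01 to 2010-08-31: 8 months at 2.45% → €361,000 × 2.45% × 8/12 = €5,896.3333
2010-09-01 to 2010-09-30: 1 month at 1.05% → €361,000 × 1.05% × 1/12 = €315.8750
2010-10-01 to 2010-12-31: 3 months at 3.3% → €361,000 × 3.3% × 3/12 = €2,978.2500
Total = €9,190.4583

€9,190.46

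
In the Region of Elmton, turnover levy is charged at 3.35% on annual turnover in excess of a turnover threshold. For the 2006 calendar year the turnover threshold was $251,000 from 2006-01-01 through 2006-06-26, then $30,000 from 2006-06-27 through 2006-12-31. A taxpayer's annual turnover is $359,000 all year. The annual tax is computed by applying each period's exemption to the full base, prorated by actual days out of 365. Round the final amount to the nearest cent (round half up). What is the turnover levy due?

$7,431.31

2006-01-01 to 2006-06-26: 177 days, exemption $251,000 → ($359,000 − $251,000) × 3.35% × 177/365 = $1,754.4822
2006-06-27 to 2006-12-31: 188 days, exemption $30,000 → ($359,000 − $30,000) × 3.35% × 188/365 = $5,676.8274
Total = $7,431.3096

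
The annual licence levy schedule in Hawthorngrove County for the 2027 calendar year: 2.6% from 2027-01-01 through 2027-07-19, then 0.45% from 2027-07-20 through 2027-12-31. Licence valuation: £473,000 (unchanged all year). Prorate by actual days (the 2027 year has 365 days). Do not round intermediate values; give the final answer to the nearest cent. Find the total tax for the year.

2027-01-01 to 2027-07-19: 200 days at 2.6% → £473,000 × 2.6% × 200/365 = £6,738.6301
2027-07-20 to 2027-12-31: 165 days at 0.45% → £473,000 × 0.45% × 165/365 = £962.1986
Total = £7,700.8288

£7,700.83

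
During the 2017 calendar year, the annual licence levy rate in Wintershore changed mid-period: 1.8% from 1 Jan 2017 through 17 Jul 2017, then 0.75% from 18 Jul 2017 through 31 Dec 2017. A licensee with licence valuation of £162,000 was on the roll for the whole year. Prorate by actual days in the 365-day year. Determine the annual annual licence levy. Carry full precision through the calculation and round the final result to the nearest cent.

£2,137.73

1 Jan – 17 Jul 2017: 198 days at 1.8% → £162,000 × 1.8% × 198/365 = £1,581.8301
18 Jul – 31 Dec 2017: 167 days at 0.75% → £162,000 × 0.75% × 167/365 = £555.9041
Total = £2,137.7342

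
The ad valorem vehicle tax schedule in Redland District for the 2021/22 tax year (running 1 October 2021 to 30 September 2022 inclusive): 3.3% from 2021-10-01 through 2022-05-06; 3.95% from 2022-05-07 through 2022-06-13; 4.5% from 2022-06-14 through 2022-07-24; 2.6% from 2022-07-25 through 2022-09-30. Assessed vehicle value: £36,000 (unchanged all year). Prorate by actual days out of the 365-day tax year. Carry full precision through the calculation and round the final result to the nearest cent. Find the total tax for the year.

£1,213.94

2021-10-01 to 2022-05-06: 218 days at 3.3% → £36,000 × 3.3% × 218/365 = £709.5452
2022-05-07 to 2022-06-13: 38 days at 3.95% → £36,000 × 3.95% × 38/365 = £148.0438
2022-06-14 to 2022-07-24: 41 days at 4.5% → £36,000 × 4.5% × 41/365 = £181.9726
2022-07-25 to 2022-09-30: 68 days at 2.6% → £36,000 × 2.6% × 68/365 = £174.3781
Total = £1,213.9397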